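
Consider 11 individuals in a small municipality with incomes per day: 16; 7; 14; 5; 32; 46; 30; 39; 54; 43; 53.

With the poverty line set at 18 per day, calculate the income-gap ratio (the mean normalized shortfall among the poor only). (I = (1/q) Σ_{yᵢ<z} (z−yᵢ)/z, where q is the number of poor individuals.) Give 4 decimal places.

0.4167

Below z: 5, 7, 14, 16 (q = 4 of N = 11).
Relative gaps: 0.7222, 0.6111, 0.2222, 0.1111; sum = 1.666667.
The income-gap ratio divides by q (the poor only): 1.666667 / 4 = 0.4167.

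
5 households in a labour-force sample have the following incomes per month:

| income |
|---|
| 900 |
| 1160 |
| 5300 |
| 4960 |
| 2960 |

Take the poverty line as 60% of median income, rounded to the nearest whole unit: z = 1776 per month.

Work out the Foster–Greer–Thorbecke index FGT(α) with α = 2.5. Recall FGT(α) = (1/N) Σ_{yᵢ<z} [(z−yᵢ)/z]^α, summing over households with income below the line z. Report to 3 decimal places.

Poor units: 900, 1160 (q = 2 of N = 5).
Normalized shortfalls: (1776−900)/1776 = 0.4932; (1776−1160)/1776 = 0.3468.
Raised to α = 2.5: 0.17086; 0.07085.
Sum = 0.241716; FGT(2.5) = 0.241716 / 5 = 0.048.

0.048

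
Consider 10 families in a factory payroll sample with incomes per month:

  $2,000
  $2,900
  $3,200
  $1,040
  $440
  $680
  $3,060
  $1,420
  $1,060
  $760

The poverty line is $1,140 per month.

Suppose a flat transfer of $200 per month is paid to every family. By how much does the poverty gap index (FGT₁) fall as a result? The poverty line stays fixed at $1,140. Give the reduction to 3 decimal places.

Before: below the line — $440, $680, $760, $1,040, $1,060; poverty gap index (FGT₁) = 0.15088.
After the $200 transfer: below the line — $640, $880, $960; poverty gap index (FGT₁) = 0.08246.
Reduction = 0.15088 − 0.08246 = 0.068.

0.068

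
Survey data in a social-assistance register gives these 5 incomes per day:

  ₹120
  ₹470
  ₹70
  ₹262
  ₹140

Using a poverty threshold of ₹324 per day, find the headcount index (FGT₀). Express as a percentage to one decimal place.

80.0%

4 of the 5 respondents have income below ₹324.
H = 4/5 = 80.0%.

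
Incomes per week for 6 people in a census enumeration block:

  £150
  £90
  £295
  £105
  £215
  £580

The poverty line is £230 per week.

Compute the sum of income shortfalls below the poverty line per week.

£360

Poor units: £90, £105, £150, £215 (q = 4 of N = 6).
Individual gaps: 230−90 = 140; 230−105 = 125; 230−150 = 80; 230−215 = 15.
Aggregate gap = £360.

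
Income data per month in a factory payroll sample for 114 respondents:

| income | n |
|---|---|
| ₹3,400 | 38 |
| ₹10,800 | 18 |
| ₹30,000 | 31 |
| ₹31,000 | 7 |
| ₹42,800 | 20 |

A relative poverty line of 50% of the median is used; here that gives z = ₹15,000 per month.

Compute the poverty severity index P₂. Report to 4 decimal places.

0.2117

Below z: 38×₹3,400, 18×₹10,800 (q = 56 of N = 114).
Shortfall ratios: (15000−3400)/15000 = 0.7733 (×38); (15000−10800)/15000 = 0.2800 (×18).
Squared: 0.5980 (×38); 0.0784 (×18).
Sum = 24.136889; P₂ = 24.136889 / 114 = 0.2117.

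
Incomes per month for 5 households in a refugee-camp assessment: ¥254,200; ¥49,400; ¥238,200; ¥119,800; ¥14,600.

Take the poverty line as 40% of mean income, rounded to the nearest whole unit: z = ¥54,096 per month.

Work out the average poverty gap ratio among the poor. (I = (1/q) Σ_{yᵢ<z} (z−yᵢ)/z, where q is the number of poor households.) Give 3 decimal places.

0.408

Below z: ¥14,600, ¥49,400 (q = 2 of N = 5).
Relative gaps: 0.7301, 0.0868; sum = 0.816918.
The income-gap ratio divides by q (the poor only): 0.816918 / 2 = 0.408.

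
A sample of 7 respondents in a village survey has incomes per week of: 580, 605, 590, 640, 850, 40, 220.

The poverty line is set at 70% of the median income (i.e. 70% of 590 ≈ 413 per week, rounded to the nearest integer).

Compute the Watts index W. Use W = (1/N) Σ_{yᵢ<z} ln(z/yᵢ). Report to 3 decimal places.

Below the line: 40, 220 (q = 2 of N = 7).
ln(z/y) terms: ln(413/40) = 2.3346; ln(413/220) = 0.6298.
W = 2.964388 / 7 = 0.423.

0.423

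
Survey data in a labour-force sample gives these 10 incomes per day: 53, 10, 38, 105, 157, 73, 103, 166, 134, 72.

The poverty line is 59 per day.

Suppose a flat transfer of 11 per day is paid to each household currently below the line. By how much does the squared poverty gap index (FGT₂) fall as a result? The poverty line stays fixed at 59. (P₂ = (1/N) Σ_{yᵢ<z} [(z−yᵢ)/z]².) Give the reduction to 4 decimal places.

0.0383

Before: below the line — 10, 38, 53; squared poverty gap index (FGT₂) = 0.082677.
After the 11 transfer: below the line — 21, 49; squared poverty gap index (FGT₂) = 0.044355.
Reduction = 0.082677 − 0.044355 = 0.0383.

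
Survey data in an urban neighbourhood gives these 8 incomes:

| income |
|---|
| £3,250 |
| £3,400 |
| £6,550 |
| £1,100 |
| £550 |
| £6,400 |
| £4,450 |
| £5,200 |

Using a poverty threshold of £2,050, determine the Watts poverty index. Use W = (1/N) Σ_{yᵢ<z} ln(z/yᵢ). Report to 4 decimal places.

0.2423

Poor units: £550, £1,100 (q = 2 of N = 8).
Log shortfalls: ln(2050/550) = 1.3157; ln(2050/1100) = 0.6225.
W = 1.938206 / 8 = 0.2423.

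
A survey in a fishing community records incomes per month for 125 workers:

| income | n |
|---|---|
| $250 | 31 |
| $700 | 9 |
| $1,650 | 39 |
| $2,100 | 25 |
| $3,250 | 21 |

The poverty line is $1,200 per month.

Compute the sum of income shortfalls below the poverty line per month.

$33,950

Below the line: 31×$250, 9×$700 (q = 40 of N = 125).
Individual gaps: 31×(1200−250) = 29450; 9×(1200−700) = 4500.
Aggregate gap = $33,950.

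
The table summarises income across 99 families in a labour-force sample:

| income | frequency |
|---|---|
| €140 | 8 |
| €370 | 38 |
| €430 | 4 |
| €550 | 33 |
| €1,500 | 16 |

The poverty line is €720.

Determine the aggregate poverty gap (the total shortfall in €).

Incomes under z: 8×€140, 38×€370, 4×€430, 33×€550 (q = 83 of N = 99).
Individual gaps: 8×(720−140) = 4640; 38×(720−370) = 13300; 4×(720−430) = 1160; 33×(720−550) = 5610.
Aggregate gap = €24,710.

€24,710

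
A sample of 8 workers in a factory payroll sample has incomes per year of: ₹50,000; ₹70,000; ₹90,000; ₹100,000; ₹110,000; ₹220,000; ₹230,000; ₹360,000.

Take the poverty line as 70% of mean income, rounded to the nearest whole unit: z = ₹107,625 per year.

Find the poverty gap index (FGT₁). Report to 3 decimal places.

Below z: ₹50,000, ₹70,000, ₹90,000, ₹100,000 (q = 4 of N = 8).
Normalized shortfalls: (107625−50000)/107625 = 0.5354; (107625−70000)/107625 = 0.3496; (107625−90000)/107625 = 0.1638; (107625−100000)/107625 = 0.0708.
Sum of shortfalls = 1.119628; P₁ averages over all N: 1.119628 / 8 = 0.140.

0.140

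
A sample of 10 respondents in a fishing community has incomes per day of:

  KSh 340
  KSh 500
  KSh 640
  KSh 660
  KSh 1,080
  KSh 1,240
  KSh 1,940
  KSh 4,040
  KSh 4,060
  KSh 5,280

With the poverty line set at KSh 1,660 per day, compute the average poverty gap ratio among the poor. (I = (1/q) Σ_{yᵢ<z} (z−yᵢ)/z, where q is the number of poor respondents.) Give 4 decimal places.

0.5522

Below the line: KSh 340, KSh 500, KSh 640, KSh 660, KSh 1,080, KSh 1,240 (q = 6 of N = 10).
Shortfall ratios (z−y)/z: 0.7952, 0.6988, 0.6145, 0.6024, 0.3494, 0.2530; sum = 3.313253.
The income-gap ratio divides by q (the poor only): 3.313253 / 6 = 0.5522.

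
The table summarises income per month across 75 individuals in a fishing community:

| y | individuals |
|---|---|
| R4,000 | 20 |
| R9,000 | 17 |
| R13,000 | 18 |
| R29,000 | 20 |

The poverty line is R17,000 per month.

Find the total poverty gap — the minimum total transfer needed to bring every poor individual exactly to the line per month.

R468,000

Poor units: 20×R4,000, 17×R9,000, 18×R13,000 (q = 55 of N = 75).
Individual gaps: 20×(17000−4000) = 260000; 17×(17000−9000) = 136000; 18×(17000−13000) = 72000.
Aggregate gap = R468,000.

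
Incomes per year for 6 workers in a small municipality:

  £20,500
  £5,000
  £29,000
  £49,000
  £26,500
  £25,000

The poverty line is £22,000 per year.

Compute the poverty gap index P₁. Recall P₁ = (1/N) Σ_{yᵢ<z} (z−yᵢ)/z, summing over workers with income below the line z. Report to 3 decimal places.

0.140

Incomes under z: £5,000, £20,500 (q = 2 of N = 6).
Gap ratios (z−y)/z: (22000−5000)/22000 = 0.7727; (22000−20500)/22000 = 0.0682.
Sum of shortfalls = 0.840909; P₁ averages over all N: 0.840909 / 6 = 0.140.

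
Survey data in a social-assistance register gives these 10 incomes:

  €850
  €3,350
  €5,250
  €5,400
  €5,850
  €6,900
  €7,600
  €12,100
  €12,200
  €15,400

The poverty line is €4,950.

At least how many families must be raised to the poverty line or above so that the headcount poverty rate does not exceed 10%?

1

Currently q = 2 of N = 10 are below the line (H = 0.200).
A headcount ratio of at most 10% allows at most ⌊0.10 × 10⌋ = 1 poor families.
So at least 2 − 1 = 1 must be lifted.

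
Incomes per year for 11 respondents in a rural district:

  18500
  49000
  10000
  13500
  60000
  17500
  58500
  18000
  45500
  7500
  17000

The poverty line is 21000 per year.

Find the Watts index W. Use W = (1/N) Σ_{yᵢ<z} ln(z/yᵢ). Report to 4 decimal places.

0.2625

Incomes under z: 7500, 10000, 13500, 17000, 17500, 18000, 18500 (q = 7 of N = 11).
Log shortfalls: ln(21000/7500) = 1.0296; ln(21000/10000) = 0.7419; ln(21000/13500) = 0.4418; ln(21000/17000) = 0.2113; ln(21000/17500) = 0.1823; ln(21000/18000) = 0.1542; ln(21000/18500) = 0.1268.
W = 2.887923 / 11 = 0.2625.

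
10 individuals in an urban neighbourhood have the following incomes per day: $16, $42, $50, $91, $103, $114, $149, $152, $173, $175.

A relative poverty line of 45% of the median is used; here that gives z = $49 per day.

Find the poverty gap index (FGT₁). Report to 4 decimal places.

Below z: $16, $42 (q = 2 of N = 10).
Shortfall ratios: (49−16)/49 = 0.6735; (49−42)/49 = 0.1429.
Sum of shortfalls = 0.816327; P₁ averages over all N: 0.816327 / 10 = 0.0816.

0.0816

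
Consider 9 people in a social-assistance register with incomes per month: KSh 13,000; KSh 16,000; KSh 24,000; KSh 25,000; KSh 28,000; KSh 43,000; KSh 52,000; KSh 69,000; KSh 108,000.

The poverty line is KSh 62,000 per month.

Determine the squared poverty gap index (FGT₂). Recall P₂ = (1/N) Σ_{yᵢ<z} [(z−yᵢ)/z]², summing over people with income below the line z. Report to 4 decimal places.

Poor units: KSh 13,000, KSh 16,000, KSh 24,000, KSh 25,000, KSh 28,000, KSh 43,000, KSh 52,000 (q = 7 of N = 9).
Gap ratios (z−y)/z: (62000−13000)/62000 = 0.7903; (62000−16000)/62000 = 0.7419; (62000−24000)/62000 = 0.6129; (62000−25000)/62000 = 0.5968; (62000−28000)/62000 = 0.5484; (62000−43000)/62000 = 0.3065; (62000−52000)/62000 = 0.1613.
Squared: 0.6246; 0.5505; 0.3757; 0.3561; 0.3007; 0.0939; 0.0260.
Sum = 2.327523; P₂ = 2.327523 / 9 = 0.2586.

0.2586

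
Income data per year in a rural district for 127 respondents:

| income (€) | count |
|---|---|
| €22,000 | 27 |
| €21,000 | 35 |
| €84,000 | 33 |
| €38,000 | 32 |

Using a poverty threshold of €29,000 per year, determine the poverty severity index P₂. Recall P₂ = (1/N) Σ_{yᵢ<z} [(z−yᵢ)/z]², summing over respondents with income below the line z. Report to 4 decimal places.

0.0334

Incomes under z: 35×€21,000, 27×€22,000 (q = 62 of N = 127).
Shortfall ratios: (29000−21000)/29000 = 0.2759 (×35); (29000−22000)/29000 = 0.2414 (×27).
Squared: 0.0761 (×35); 0.0583 (×27).
Sum = 4.236623; P₂ = 4.236623 / 127 = 0.0334.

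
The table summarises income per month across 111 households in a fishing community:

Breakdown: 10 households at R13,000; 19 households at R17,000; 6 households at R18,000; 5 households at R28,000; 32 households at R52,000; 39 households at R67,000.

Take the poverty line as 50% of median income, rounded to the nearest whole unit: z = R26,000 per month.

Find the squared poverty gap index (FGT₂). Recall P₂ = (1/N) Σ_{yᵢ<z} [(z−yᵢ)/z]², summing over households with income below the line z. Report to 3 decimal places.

Below the line: 10×R13,000, 19×R17,000, 6×R18,000 (q = 35 of N = 111).
Normalized shortfalls: (26000−13000)/26000 = 0.5000 (×10); (26000−17000)/26000 = 0.3462 (×19); (26000−18000)/26000 = 0.3077 (×6).
Squared: 0.2500 (×10); 0.1198 (×19); 0.0947 (×6).
Sum = 5.344675; P₂ = 5.344675 / 111 = 0.048.

0.048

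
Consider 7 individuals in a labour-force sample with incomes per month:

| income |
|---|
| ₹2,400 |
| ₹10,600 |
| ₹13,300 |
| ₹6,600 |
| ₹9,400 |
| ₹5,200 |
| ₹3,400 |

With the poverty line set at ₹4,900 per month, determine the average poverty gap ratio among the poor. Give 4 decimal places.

Incomes under z: ₹2,400, ₹3,400 (q = 2 of N = 7).
Shortfall ratios (z−y)/z: 0.5102, 0.3061; sum = 0.816327.
The income-gap ratio divides by q (the poor only): 0.816327 / 2 = 0.4082.

0.4082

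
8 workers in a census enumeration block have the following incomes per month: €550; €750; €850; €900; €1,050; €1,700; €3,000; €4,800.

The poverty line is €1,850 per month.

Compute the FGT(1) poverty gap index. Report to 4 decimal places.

Below the line: €550, €750, €850, €900, €1,050, €1,700 (q = 6 of N = 8).
Normalized shortfalls: (1850−550)/1850 = 0.7027; (1850−750)/1850 = 0.5946; (1850−850)/1850 = 0.5405; (1850−900)/1850 = 0.5135; (1850−1050)/1850 = 0.4324; (1850−1700)/1850 = 0.0811.
Σ = 2.864865. Dividing by the full population N = 8 gives P₁ = 0.3581.

0.3581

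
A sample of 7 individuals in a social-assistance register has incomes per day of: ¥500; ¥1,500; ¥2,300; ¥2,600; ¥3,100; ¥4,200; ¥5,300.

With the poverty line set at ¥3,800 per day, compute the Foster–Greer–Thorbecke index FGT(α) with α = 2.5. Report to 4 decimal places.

0.1652

Below z: ¥500, ¥1,500, ¥2,300, ¥2,600, ¥3,100 (q = 5 of N = 7).
Relative gaps: (3800−500)/3800 = 0.8684; (3800−1500)/3800 = 0.6053; (3800−2300)/3800 = 0.3947; (3800−2600)/3800 = 0.3158; (3800−3100)/3800 = 0.1842.
Raised to α = 2.5: 0.70279; 0.28501; 0.09790; 0.05604; 0.01456.
Sum = 1.156301; FGT(2.5) = 1.156301 / 7 = 0.1652.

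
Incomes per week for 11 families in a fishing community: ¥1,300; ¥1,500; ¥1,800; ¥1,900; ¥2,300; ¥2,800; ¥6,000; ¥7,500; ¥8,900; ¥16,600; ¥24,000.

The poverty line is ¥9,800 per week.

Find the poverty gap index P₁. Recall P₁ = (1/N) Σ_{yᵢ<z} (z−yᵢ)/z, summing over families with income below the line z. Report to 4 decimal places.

0.5028

Poor units: ¥1,300, ¥1,500, ¥1,800, ¥1,900, ¥2,300, ¥2,800, ¥6,000, ¥7,500, ¥8,900 (q = 9 of N = 11).
Shortfall ratios: (9800−1300)/9800 = 0.8673; (9800−1500)/9800 = 0.8469; (9800−1800)/9800 = 0.8163; (9800−1900)/9800 = 0.8061; (9800−2300)/9800 = 0.7653; (9800−2800)/9800 = 0.7143; (9800−6000)/9800 = 0.3878; (9800−7500)/9800 = 0.2347; (9800−8900)/9800 = 0.0918.
Σ = 5.530612. Dividing by the full population N = 11 gives P₁ = 0.5028.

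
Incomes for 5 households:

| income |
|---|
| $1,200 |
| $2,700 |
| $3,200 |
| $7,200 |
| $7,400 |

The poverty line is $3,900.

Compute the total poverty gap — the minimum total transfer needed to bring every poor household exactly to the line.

$4,600

Poor units: $1,200, $2,700, $3,200 (q = 3 of N = 5).
Individual gaps: 3900−1200 = 2700; 3900−2700 = 1200; 3900−3200 = 700.
Aggregate gap = $4,600.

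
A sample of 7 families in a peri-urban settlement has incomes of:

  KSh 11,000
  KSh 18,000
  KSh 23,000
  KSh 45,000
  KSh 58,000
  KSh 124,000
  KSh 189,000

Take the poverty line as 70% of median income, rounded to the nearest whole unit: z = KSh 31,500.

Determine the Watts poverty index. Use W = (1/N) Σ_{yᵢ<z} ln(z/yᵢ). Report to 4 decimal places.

0.2752

Poor units: KSh 11,000, KSh 18,000, KSh 23,000 (q = 3 of N = 7).
ln(z/y) terms: ln(31500/11000) = 1.0521; ln(31500/18000) = 0.5596; ln(31500/23000) = 0.3145.
W = 1.926201 / 7 = 0.2752.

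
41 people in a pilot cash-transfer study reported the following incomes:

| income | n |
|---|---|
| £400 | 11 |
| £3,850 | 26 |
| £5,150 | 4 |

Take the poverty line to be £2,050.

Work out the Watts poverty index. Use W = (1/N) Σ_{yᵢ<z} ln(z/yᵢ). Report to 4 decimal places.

Incomes under z: 11×£400 (q = 11 of N = 41).
ln(z/y) terms: ln(2050/400) = 1.6341 (×11).
W = 17.975436 / 41 = 0.4384.

0.4384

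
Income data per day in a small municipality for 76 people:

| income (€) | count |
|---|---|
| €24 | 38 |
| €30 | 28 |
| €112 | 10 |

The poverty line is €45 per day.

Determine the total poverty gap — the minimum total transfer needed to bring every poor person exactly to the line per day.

€1,218

Poor units: 38×€24, 28×€30 (q = 66 of N = 76).
Individual gaps: 38×(45−24) = 798; 28×(45−30) = 420.
Aggregate gap = €1,218.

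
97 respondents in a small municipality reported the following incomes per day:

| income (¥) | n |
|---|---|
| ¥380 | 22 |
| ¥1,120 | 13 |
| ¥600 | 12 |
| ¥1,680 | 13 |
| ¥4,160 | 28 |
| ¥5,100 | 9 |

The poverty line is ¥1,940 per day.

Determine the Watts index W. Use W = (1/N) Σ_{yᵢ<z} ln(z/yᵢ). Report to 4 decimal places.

Poor units: 22×¥380, 12×¥600, 13×¥1,120, 13×¥1,680 (q = 60 of N = 97).
Log gaps: ln(1940/380) = 1.6303 (×22); ln(1940/600) = 1.1735 (×12); ln(1940/1120) = 0.5494 (×13); ln(1940/1680) = 0.1439 (×13).
W = 58.960442 / 97 = 0.6078.

0.6078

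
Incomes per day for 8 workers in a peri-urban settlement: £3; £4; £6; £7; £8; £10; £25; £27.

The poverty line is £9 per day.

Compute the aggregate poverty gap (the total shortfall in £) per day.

£17

Poor units: £3, £4, £6, £7, £8 (q = 5 of N = 8).
Individual gaps: 9−3 = 6; 9−4 = 5; 9−6 = 3; 9−7 = 2; 9−8 = 1.
Aggregate gap = £17.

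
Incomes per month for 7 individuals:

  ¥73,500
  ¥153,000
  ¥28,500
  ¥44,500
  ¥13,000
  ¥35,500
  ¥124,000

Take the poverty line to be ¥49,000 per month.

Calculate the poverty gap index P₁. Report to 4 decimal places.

Below the line: ¥13,000, ¥28,500, ¥35,500, ¥44,500 (q = 4 of N = 7).
Relative gaps: (49000−13000)/49000 = 0.7347; (49000−28500)/49000 = 0.4184; (49000−35500)/49000 = 0.2755; (49000−44500)/49000 = 0.0918.
Σ = 1.520408. Dividing by the full population N = 7 gives P₁ = 0.2172.

0.2172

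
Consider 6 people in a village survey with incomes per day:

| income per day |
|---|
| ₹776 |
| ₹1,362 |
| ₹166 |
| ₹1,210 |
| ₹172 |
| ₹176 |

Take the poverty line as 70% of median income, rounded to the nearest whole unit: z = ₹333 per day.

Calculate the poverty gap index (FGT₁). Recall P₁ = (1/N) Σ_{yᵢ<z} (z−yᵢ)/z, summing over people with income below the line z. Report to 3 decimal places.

0.243

Poor units: ₹166, ₹172, ₹176 (q = 3 of N = 6).
Gap ratios (z−y)/z: (333−166)/333 = 0.5015; (333−172)/333 = 0.4835; (333−176)/333 = 0.4715.
Sum of shortfalls = 1.456456; P₁ averages over all N: 1.456456 / 6 = 0.243.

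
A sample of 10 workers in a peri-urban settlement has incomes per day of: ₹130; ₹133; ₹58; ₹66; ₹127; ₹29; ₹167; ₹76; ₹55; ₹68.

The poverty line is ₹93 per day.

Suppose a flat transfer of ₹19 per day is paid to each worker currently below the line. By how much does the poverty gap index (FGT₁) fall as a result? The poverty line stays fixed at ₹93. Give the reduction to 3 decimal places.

0.120

Before: below the line — ₹29, ₹55, ₹58, ₹66, ₹68, ₹76; poverty gap index (FGT₁) = 0.22151.
After the ₹19 transfer: below the line — ₹48, ₹74, ₹77, ₹85, ₹87; poverty gap index (FGT₁) = 0.10108.
Reduction = 0.22151 − 0.10108 = 0.120.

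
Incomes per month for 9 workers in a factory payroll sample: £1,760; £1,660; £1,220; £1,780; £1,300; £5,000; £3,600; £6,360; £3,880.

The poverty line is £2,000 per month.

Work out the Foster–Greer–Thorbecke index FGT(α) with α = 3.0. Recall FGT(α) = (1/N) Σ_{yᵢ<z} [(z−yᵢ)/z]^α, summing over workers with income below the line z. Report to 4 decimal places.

Below z: £1,220, £1,300, £1,660, £1,760, £1,780 (q = 5 of N = 9).
Shortfall ratios: (2000−1220)/2000 = 0.3900; (2000−1300)/2000 = 0.3500; (2000−1660)/2000 = 0.1700; (2000−1760)/2000 = 0.1200; (2000−1780)/2000 = 0.1100.
Raised to α = 3.0: 0.05932; 0.04287; 0.00491; 0.00173; 0.00133.
Sum = 0.110166; FGT(3.0) = 0.110166 / 9 = 0.0122.

0.0122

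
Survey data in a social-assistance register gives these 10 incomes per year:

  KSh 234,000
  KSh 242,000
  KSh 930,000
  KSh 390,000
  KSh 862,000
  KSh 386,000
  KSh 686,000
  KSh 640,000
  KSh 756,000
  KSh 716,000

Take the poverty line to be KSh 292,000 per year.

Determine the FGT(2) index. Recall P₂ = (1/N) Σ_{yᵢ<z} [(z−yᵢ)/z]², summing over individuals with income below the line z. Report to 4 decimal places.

Poor units: KSh 234,000, KSh 242,000 (q = 2 of N = 10).
Shortfall ratios: (292000−234000)/292000 = 0.1986; (292000−242000)/292000 = 0.1712.
Squared: 0.0395; 0.0293.
Sum = 0.068775; P₂ = 0.068775 / 10 = 0.0069.

0.0069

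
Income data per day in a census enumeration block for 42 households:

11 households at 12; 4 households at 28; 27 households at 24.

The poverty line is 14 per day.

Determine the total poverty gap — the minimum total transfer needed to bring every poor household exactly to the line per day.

Incomes under z: 11×12 (q = 11 of N = 42).
Individual gaps: 11×(14−12) = 22.
Aggregate gap = 22.

22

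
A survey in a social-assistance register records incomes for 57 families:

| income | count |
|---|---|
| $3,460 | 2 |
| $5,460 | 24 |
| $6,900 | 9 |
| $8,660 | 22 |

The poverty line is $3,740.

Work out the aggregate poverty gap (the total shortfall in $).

$560

Below z: 2×$3,460 (q = 2 of N = 57).
Individual gaps: 2×(3740−3460) = 560.
Aggregate gap = $560.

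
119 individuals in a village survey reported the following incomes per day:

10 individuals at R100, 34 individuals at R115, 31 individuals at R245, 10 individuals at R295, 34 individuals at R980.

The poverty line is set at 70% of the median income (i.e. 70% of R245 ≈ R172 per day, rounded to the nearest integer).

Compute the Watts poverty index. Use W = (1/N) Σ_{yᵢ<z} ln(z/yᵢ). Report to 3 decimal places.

Poor units: 10×R100, 34×R115 (q = 44 of N = 119).
Log shortfalls: ln(172/100) = 0.5423 (×10); ln(172/115) = 0.4026 (×34).
W = 19.110363 / 119 = 0.161.

0.161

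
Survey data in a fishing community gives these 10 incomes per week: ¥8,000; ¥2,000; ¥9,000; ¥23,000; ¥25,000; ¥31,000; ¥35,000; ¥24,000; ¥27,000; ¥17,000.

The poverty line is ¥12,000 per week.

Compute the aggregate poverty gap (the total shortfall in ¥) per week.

¥17,000

Incomes under z: ¥2,000, ¥8,000, ¥9,000 (q = 3 of N = 10).
Individual gaps: 12000−2000 = 10000; 12000−8000 = 4000; 12000−9000 = 3000.
Aggregate gap = ¥17,000.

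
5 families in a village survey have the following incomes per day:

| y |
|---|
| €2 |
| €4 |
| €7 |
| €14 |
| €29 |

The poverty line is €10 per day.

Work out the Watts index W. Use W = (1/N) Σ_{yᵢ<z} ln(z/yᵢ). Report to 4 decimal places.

Poor units: €2, €4, €7 (q = 3 of N = 5).
Log shortfalls: ln(10/2) = 1.6094; ln(10/4) = 0.9163; ln(10/7) = 0.3567.
W = 2.882404 / 5 = 0.5765.

0.5765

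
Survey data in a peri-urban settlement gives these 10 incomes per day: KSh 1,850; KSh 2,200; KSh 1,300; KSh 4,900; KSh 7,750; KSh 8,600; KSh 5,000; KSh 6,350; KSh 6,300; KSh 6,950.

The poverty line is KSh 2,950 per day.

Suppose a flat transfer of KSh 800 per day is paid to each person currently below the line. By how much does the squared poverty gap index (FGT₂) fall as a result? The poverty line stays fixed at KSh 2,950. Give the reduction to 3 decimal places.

0.042

Before: below the line — KSh 1,300, KSh 1,850, KSh 2,200; squared poverty gap index (FGT₂) = 0.05165.
After the KSh 800 transfer: below the line — KSh 2,100, KSh 2,650; squared poverty gap index (FGT₂) = 0.00934.
Reduction = 0.05165 − 0.00934 = 0.042.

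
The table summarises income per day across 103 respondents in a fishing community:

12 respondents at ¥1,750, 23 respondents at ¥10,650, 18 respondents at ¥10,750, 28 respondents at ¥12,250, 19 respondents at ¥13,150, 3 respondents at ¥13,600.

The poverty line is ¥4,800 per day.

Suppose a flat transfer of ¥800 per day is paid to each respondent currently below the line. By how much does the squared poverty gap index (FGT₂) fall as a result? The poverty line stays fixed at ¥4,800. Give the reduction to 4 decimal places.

Before: below the line — 12×¥1,750; squared poverty gap index (FGT₂) = 0.047039.
After the ¥800 transfer: below the line — 12×¥2,550; squared poverty gap index (FGT₂) = 0.025599.
Reduction = 0.047039 − 0.025599 = 0.0214.

0.0214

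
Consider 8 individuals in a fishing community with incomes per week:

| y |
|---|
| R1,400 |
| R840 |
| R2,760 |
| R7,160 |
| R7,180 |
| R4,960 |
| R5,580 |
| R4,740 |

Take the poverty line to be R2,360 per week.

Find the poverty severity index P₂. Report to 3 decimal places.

Incomes under z: R840, R1,400 (q = 2 of N = 8).
Gap ratios (z−y)/z: (2360−840)/2360 = 0.6441; (2360−1400)/2360 = 0.4068.
Squared: 0.4148; 0.1655.
Sum = 0.580293; P₂ = 0.580293 / 8 = 0.073.

0.073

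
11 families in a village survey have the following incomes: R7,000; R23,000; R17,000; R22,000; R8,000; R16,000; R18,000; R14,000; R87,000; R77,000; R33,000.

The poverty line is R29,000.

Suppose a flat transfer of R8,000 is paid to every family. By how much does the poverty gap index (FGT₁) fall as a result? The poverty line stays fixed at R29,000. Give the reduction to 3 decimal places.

0.191

Before: below the line — R7,000, R8,000, R14,000, R16,000, R17,000, R18,000, R22,000, R23,000; poverty gap index (FGT₁) = 0.33542.
After the R8,000 transfer: below the line — R15,000, R16,000, R22,000, R24,000, R25,000, R26,000; poverty gap index (FGT₁) = 0.14420.
Reduction = 0.33542 − 0.14420 = 0.191.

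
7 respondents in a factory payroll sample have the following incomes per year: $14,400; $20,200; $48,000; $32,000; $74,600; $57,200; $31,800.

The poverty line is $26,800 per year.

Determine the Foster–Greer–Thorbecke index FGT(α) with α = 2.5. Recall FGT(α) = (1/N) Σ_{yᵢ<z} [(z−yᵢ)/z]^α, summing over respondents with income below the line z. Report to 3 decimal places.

0.025

Below z: $14,400, $20,200 (q = 2 of N = 7).
Shortfall ratios: (26800−14400)/26800 = 0.4627; (26800−20200)/26800 = 0.2463.
Raised to α = 2.5: 0.14562; 0.03010.
Sum = 0.175716; FGT(2.5) = 0.175716 / 7 = 0.025.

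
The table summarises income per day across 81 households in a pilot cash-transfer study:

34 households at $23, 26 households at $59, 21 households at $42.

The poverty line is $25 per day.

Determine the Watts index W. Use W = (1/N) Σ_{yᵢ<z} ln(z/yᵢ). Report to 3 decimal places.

Below z: 34×$23 (q = 34 of N = 81).
Log gaps: ln(25/23) = 0.0834 (×34).
W = 2.834975 / 81 = 0.035.

0.035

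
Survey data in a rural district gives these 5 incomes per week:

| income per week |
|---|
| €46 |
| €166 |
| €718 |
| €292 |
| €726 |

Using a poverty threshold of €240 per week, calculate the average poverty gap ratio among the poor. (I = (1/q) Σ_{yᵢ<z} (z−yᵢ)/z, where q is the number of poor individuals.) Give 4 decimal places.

0.5583

Poor units: €46, €166 (q = 2 of N = 5).
Shortfall ratios (z−y)/z: 0.8083, 0.3083; sum = 1.116667.
The income-gap ratio divides by q (the poor only): 1.116667 / 2 = 0.5583.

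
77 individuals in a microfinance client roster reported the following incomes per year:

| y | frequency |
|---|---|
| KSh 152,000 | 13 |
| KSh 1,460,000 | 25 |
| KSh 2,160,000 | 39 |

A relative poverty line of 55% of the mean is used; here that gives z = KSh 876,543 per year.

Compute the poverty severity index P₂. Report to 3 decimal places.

0.115

Incomes under z: 13×KSh 152,000 (q = 13 of N = 77).
Shortfall ratios: (876543−152000)/876543 = 0.8266 (×13).
Squared: 0.6833 (×13).
Sum = 8.882296; P₂ = 8.882296 / 77 = 0.115.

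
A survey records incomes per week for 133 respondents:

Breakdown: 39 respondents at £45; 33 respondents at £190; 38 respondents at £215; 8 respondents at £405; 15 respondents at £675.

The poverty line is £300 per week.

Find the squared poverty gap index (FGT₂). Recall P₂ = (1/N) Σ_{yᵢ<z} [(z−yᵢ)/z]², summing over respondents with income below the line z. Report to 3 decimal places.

Below the line: 39×£45, 33×£190, 38×£215 (q = 110 of N = 133).
Shortfall ratios: (300−45)/300 = 0.8500 (×39); (300−190)/300 = 0.3667 (×33); (300−215)/300 = 0.2833 (×38).
Squared: 0.7225 (×39); 0.1344 (×33); 0.0803 (×38).
Sum = 35.664722; P₂ = 35.664722 / 133 = 0.268.

0.268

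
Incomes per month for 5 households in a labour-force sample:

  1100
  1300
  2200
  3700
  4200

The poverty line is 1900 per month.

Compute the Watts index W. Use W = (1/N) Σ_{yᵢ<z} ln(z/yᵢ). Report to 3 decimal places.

Below the line: 1100, 1300 (q = 2 of N = 5).
Log shortfalls: ln(1900/1100) = 0.5465; ln(1900/1300) = 0.3795.
W = 0.926033 / 5 = 0.185.

0.185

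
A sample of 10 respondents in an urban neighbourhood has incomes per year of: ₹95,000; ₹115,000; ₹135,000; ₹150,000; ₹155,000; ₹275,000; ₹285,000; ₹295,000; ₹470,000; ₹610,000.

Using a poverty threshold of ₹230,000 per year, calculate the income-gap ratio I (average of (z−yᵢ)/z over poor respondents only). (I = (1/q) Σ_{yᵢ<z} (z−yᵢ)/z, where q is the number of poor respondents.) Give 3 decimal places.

0.435

Poor units: ₹95,000, ₹115,000, ₹135,000, ₹150,000, ₹155,000 (q = 5 of N = 10).
Relative gaps: 0.5870, 0.5000, 0.4130, 0.3478, 0.3261; sum = 2.173913.
The income-gap ratio divides by q (the poor only): 2.173913 / 5 = 0.435.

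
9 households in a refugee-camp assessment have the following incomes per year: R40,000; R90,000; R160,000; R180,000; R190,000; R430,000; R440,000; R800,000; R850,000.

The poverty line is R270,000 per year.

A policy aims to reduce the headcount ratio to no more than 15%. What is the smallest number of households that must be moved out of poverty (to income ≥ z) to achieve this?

Currently q = 5 of N = 9 are below the line (H = 0.556).
A headcount ratio of at most 15% allows at most ⌊0.15 × 9⌋ = 1 poor households.
So at least 5 − 1 = 4 must be lifted.

4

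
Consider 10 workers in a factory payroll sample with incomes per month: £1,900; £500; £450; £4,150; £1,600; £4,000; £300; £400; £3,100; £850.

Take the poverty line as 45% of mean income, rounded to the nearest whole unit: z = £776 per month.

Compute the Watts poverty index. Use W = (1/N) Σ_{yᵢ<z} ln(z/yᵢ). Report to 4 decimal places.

0.2598

Below the line: £300, £400, £450, £500 (q = 4 of N = 10).
ln(z/y) terms: ln(776/300) = 0.9504; ln(776/400) = 0.6627; ln(776/450) = 0.5449; ln(776/500) = 0.4395.
W = 2.597507 / 10 = 0.2598.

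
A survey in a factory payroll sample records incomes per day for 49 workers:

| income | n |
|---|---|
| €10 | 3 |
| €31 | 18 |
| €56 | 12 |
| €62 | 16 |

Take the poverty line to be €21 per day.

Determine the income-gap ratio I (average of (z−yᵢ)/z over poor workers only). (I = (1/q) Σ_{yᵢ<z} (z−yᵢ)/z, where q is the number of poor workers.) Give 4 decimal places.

Incomes under z: 3×€10 (q = 3 of N = 49).
Relative gaps: 0.5238 (×3); sum = 1.571429.
The income-gap ratio divides by q (the poor only): 1.571429 / 3 = 0.5238.

0.5238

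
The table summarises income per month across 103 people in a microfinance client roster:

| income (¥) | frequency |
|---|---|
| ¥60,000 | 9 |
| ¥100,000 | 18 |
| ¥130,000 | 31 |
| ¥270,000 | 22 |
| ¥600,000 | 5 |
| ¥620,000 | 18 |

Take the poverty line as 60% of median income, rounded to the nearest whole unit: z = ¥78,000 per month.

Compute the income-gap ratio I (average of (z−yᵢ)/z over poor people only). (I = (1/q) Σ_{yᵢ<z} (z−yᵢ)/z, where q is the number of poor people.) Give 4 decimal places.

Poor units: 9×¥60,000 (q = 9 of N = 103).
Relative gaps: 0.2308 (×9); sum = 2.076923.
The income-gap ratio divides by q (the poor only): 2.076923 / 9 = 0.2308.

0.2308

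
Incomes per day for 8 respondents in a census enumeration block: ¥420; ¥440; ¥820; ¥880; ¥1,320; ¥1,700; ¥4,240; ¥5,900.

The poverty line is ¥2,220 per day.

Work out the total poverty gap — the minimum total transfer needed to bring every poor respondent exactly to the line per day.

Incomes under z: ¥420, ¥440, ¥820, ¥880, ¥1,320, ¥1,700 (q = 6 of N = 8).
Individual gaps: 2220−420 = 1800; 2220−440 = 1780; 2220−820 = 1400; 2220−880 = 1340; 2220−1320 = 900; 2220−1700 = 520.
Aggregate gap = ¥7,740.

¥7,740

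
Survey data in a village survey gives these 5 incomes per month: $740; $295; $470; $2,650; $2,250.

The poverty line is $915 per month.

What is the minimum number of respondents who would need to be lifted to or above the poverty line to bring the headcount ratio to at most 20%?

2

3 of the 5 respondents are poor, so H = 3/5 = 0.600.
A headcount ratio of at most 20% allows at most ⌊0.20 × 5⌋ = 1 poor respondents.
So at least 3 − 1 = 2 must be lifted.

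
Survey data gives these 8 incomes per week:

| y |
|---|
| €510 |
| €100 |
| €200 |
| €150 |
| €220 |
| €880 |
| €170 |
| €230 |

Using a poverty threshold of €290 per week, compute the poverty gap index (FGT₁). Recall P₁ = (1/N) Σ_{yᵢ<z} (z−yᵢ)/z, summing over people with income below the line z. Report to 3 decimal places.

0.289

Below the line: €100, €150, €170, €200, €220, €230 (q = 6 of N = 8).
Gap ratios (z−y)/z: (290−100)/290 = 0.6552; (290−150)/290 = 0.4828; (290−170)/290 = 0.4138; (290−200)/290 = 0.3103; (290−220)/290 = 0.2414; (290−230)/290 = 0.2069.
Sum of shortfalls = 2.310345; P₁ averages over all N: 2.310345 / 8 = 0.289.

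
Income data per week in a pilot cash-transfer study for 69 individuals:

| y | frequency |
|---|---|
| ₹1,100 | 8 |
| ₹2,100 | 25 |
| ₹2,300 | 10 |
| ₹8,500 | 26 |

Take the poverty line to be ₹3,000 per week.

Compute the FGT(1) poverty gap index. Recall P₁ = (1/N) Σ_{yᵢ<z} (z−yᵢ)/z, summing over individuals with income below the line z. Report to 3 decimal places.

0.216

Poor units: 8×₹1,100, 25×₹2,100, 10×₹2,300 (q = 43 of N = 69).
Shortfall ratios: (3000−1100)/3000 = 0.6333 (×8); (3000−2100)/3000 = 0.3000 (×25); (3000−2300)/3000 = 0.2333 (×10).
Σ = 14.900000. Dividing by the full population N = 69 gives P₁ = 0.216.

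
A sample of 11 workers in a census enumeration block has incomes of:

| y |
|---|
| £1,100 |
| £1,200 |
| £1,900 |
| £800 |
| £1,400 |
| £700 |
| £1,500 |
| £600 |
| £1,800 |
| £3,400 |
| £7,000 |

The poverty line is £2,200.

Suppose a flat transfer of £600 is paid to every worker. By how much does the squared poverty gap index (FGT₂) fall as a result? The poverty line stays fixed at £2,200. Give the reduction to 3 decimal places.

0.140

Before: below the line — £600, £700, £800, £1,100, £1,200, £1,400, £1,500, £1,800, £1,900; squared poverty gap index (FGT₂) = 0.19459.
After the £600 transfer: below the line — £1,200, £1,300, £1,400, £1,700, £1,800, £2,000, £2,100; squared poverty gap index (FGT₂) = 0.05466.
Reduction = 0.19459 − 0.05466 = 0.140.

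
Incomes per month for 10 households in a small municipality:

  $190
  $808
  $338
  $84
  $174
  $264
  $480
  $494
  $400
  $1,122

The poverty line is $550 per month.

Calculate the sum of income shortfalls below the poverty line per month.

$1,976

Below z: $84, $174, $190, $264, $338, $400, $480, $494 (q = 8 of N = 10).
Individual gaps: 550−84 = 466; 550−174 = 376; 550−190 = 360; 550−264 = 286; 550−338 = 212; 550−400 = 150; 550−480 = 70; 550−494 = 56.
Aggregate gap = $1,976.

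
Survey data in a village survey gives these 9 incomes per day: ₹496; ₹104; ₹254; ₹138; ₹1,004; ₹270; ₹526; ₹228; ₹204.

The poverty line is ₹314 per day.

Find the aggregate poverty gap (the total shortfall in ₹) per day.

₹686

Below the line: ₹104, ₹138, ₹204, ₹228, ₹254, ₹270 (q = 6 of N = 9).
Individual gaps: 314−104 = 210; 314−138 = 176; 314−204 = 110; 314−228 = 86; 314−254 = 60; 314−270 = 44.
Aggregate gap = ₹686.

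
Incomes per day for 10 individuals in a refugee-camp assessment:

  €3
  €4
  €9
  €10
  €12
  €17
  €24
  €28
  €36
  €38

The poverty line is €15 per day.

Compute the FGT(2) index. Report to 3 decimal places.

Below the line: €3, €4, €9, €10, €12 (q = 5 of N = 10).
Relative gaps: (15−3)/15 = 0.8000; (15−4)/15 = 0.7333; (15−9)/15 = 0.4000; (15−10)/15 = 0.3333; (15−12)/15 = 0.2000.
Squared: 0.6400; 0.5378; 0.1600; 0.1111; 0.0400.
Sum = 1.488889; P₂ = 1.488889 / 10 = 0.149.

0.149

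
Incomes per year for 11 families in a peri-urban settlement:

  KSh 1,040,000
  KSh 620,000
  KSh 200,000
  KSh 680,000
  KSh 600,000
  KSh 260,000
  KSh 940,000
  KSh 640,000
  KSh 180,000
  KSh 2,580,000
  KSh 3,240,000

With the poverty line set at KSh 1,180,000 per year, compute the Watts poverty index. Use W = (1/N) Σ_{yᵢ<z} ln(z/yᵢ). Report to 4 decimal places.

Poor units: KSh 180,000, KSh 200,000, KSh 260,000, KSh 600,000, KSh 620,000, KSh 640,000, KSh 680,000, KSh 940,000, KSh 1,040,000 (q = 9 of N = 11).
Log gaps: ln(1180000/180000) = 1.8803; ln(1180000/200000) = 1.7750; ln(1180000/260000) = 1.5126; ln(1180000/600000) = 0.6763; ln(1180000/620000) = 0.6436; ln(1180000/640000) = 0.6118; ln(1180000/680000) = 0.5512; ln(1180000/940000) = 0.2274; ln(1180000/1040000) = 0.1263.
W = 8.004406 / 11 = 0.7277.

0.7277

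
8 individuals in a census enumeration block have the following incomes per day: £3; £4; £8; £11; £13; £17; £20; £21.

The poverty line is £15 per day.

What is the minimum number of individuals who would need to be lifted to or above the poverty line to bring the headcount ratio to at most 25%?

3

5 of the 8 individuals are poor, so H = 5/8 = 0.625.
A headcount ratio of at most 25% allows at most ⌊0.25 × 8⌋ = 2 poor individuals.
So at least 5 − 2 = 3 must be lifted.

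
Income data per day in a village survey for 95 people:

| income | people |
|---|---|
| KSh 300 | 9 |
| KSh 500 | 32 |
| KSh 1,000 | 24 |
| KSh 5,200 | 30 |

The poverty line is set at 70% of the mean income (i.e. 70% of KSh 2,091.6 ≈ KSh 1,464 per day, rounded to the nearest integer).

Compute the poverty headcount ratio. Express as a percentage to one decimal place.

68.4%

65 of the 95 people have income below KSh 1,464.
H = 65/95 = 68.4%.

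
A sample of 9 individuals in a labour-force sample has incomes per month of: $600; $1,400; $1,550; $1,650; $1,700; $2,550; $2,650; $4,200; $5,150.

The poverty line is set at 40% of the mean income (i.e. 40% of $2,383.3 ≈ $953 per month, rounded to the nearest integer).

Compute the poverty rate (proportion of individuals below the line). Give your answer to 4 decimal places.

0.1111

1 of the 9 individuals have income below $953.
H = 1/9 = 0.1111.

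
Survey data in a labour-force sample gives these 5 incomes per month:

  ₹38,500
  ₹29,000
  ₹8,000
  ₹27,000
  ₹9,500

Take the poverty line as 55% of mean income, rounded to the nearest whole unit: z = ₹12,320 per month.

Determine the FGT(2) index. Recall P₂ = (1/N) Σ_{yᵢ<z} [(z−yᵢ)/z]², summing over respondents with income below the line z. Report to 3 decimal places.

Below z: ₹8,000, ₹9,500 (q = 2 of N = 5).
Relative gaps: (12320−8000)/12320 = 0.3506; (12320−9500)/12320 = 0.2289.
Squared: 0.1230; 0.0524.
Sum = 0.175348; P₂ = 0.175348 / 5 = 0.035.

0.035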